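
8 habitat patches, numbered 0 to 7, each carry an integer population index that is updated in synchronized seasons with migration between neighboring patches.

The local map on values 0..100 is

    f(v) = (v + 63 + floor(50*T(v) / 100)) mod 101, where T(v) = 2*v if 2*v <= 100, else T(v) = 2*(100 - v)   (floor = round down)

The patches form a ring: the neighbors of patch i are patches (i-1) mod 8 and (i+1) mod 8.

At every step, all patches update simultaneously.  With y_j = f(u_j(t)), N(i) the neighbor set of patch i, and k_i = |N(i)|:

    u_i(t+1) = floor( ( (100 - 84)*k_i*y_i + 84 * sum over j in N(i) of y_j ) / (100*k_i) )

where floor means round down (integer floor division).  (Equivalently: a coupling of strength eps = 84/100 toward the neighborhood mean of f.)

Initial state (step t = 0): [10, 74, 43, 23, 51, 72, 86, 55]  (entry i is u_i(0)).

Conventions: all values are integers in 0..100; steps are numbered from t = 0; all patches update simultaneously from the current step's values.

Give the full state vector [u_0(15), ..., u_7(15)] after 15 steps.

Simulating step by step:
t=0: [10, 74, 43, 23, 51, 72, 86, 55]
t=1: [65, 64, 37, 47, 39, 62, 62, 70]
t=2: [62, 51, 55, 40, 55, 52, 62, 62]
t=3: [62, 62, 53, 58, 53, 62, 62, 62]
t=4: [62, 62, 62, 62, 62, 62, 62, 62]
t=5: [62, 62, 62, 62, 62, 62, 62, 62]
t=6: [62, 62, 62, 62, 62, 62, 62, 62]
t=7: [62, 62, 62, 62, 62, 62, 62, 62]
t=8: [62, 62, 62, 62, 62, 62, 62, 62]
t=9: [62, 62, 62, 62, 62, 62, 62, 62]
t=10: [62, 62, 62, 62, 62, 62, 62, 62]
t=11: [62, 62, 62, 62, 62, 62, 62, 62]
t=12: [62, 62, 62, 62, 62, 62, 62, 62]
t=13: [62, 62, 62, 62, 62, 62, 62, 62]
t=14: [62, 62, 62, 62, 62, 62, 62, 62]
t=15: [62, 62, 62, 62, 62, 62, 62, 62]

Answer: [62, 62, 62, 62, 62, 62, 62, 62]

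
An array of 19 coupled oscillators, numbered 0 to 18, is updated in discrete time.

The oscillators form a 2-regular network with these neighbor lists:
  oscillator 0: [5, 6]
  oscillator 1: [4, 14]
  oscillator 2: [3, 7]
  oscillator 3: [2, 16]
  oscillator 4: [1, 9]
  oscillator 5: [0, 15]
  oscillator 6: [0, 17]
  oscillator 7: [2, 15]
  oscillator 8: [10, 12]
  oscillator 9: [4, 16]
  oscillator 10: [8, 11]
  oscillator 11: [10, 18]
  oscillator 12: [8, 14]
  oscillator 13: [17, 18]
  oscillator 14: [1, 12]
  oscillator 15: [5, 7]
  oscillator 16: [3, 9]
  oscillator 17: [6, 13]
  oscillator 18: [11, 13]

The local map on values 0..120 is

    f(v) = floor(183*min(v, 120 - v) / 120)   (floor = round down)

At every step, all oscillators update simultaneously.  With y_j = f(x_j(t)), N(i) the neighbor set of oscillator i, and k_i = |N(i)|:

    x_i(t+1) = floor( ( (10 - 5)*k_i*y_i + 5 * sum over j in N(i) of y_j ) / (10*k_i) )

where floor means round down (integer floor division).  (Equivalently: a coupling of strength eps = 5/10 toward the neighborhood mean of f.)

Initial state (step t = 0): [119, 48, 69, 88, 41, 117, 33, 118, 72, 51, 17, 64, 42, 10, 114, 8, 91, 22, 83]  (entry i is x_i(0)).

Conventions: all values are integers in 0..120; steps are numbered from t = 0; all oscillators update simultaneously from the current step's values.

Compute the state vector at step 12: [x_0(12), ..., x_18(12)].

Answer: [81, 85, 85, 80, 86, 83, 84, 88, 82, 82, 76, 74, 84, 86, 84, 88, 78, 87, 80]

Derivation:
t=0: [119, 48, 69, 88, 41, 117, 33, 118, 72, 51, 17, 64, 42, 10, 114, 8, 91, 22, 83]
t=1: [14, 54, 51, 54, 68, 5, 33, 23, 58, 65, 52, 62, 52, 29, 38, 7, 53, 32, 53]
t=2: [24, 75, 67, 80, 80, 11, 42, 39, 83, 81, 83, 83, 75, 54, 68, 15, 81, 47, 73]
t=3: [38, 69, 70, 65, 62, 22, 58, 55, 59, 59, 56, 59, 67, 76, 73, 29, 59, 72, 70]
t=4: [58, 78, 79, 82, 85, 41, 76, 71, 85, 88, 87, 84, 80, 70, 74, 51, 87, 75, 77]
t=5: [76, 62, 63, 56, 54, 72, 72, 71, 54, 49, 51, 55, 61, 71, 66, 72, 51, 69, 65]
t=6: [70, 85, 82, 83, 81, 71, 72, 76, 82, 76, 79, 81, 85, 77, 85, 73, 78, 75, 80]
t=7: [74, 54, 59, 58, 59, 73, 72, 65, 57, 64, 60, 60, 54, 64, 53, 70, 62, 68, 61]
t=8: [71, 83, 87, 88, 86, 72, 73, 82, 86, 86, 89, 90, 82, 84, 81, 76, 87, 79, 88]
t=9: [73, 55, 51, 49, 52, 71, 69, 57, 51, 50, 47, 46, 56, 54, 57, 66, 49, 62, 48]
t=10: [73, 82, 78, 74, 79, 75, 78, 82, 77, 76, 72, 71, 83, 81, 85, 81, 74, 83, 74]
t=11: [68, 57, 63, 68, 62, 66, 63, 59, 64, 66, 71, 72, 57, 61, 54, 60, 69, 58, 68]
t=12: [81, 85, 85, 80, 86, 83, 84, 88, 82, 82, 76, 74, 84, 86, 84, 88, 78, 87, 80]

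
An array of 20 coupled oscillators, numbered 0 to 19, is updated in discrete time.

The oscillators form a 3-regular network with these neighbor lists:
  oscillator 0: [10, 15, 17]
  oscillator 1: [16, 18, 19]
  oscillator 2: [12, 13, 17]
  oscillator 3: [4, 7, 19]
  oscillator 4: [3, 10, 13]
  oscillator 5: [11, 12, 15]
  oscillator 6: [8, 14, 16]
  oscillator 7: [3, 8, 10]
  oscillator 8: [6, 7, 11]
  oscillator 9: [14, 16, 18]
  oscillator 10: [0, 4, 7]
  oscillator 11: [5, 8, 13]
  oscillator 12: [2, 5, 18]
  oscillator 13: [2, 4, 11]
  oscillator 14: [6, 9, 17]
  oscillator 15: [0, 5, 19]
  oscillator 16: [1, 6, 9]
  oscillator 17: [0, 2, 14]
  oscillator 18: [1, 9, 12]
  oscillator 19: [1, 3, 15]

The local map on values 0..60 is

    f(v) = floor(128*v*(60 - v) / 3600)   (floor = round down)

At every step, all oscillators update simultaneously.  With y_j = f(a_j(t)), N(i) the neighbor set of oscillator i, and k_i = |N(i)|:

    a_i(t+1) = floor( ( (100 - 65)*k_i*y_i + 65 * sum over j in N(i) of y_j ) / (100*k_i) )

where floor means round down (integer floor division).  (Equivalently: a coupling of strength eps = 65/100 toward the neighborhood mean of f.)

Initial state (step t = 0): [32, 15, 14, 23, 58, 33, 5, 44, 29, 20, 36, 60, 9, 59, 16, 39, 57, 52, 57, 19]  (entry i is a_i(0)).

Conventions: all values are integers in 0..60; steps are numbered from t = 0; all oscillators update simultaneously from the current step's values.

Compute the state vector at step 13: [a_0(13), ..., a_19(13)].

Answer: [31, 31, 31, 31, 31, 31, 31, 31, 31, 31, 31, 31, 31, 31, 31, 31, 31, 31, 31, 31]

Derivation:
t=0: [32, 15, 14, 23, 58, 33, 5, 44, 29, 20, 36, 60, 9, 59, 16, 39, 57, 52, 57, 19]
t=1: [26, 16, 14, 22, 14, 20, 16, 28, 18, 17, 23, 13, 18, 6, 19, 29, 15, 21, 16, 27]
t=2: [30, 26, 22, 28, 22, 26, 25, 29, 25, 25, 28, 21, 25, 17, 26, 30, 24, 27, 25, 29]
t=3: [31, 30, 29, 30, 29, 30, 30, 31, 30, 30, 30, 29, 30, 27, 31, 31, 30, 30, 31, 31]
t=4: [31, 31, 31, 31, 31, 31, 31, 31, 31, 31, 31, 31, 31, 31, 31, 31, 32, 31, 31, 31]
t=5: [31, 31, 31, 31, 31, 31, 31, 31, 31, 31, 31, 31, 31, 31, 31, 31, 31, 31, 31, 31]
t=6: [31, 31, 31, 31, 31, 31, 31, 31, 31, 31, 31, 31, 31, 31, 31, 31, 31, 31, 31, 31]
t=7: [31, 31, 31, 31, 31, 31, 31, 31, 31, 31, 31, 31, 31, 31, 31, 31, 31, 31, 31, 31]
t=8: [31, 31, 31, 31, 31, 31, 31, 31, 31, 31, 31, 31, 31, 31, 31, 31, 31, 31, 31, 31]
t=9: [31, 31, 31, 31, 31, 31, 31, 31, 31, 31, 31, 31, 31, 31, 31, 31, 31, 31, 31, 31]
t=10: [31, 31, 31, 31, 31, 31, 31, 31, 31, 31, 31, 31, 31, 31, 31, 31, 31, 31, 31, 31]
t=11: [31, 31, 31, 31, 31, 31, 31, 31, 31, 31, 31, 31, 31, 31, 31, 31, 31, 31, 31, 31]
t=12: [31, 31, 31, 31, 31, 31, 31, 31, 31, 31, 31, 31, 31, 31, 31, 31, 31, 31, 31, 31]
t=13: [31, 31, 31, 31, 31, 31, 31, 31, 31, 31, 31, 31, 31, 31, 31, 31, 31, 31, 31, 31]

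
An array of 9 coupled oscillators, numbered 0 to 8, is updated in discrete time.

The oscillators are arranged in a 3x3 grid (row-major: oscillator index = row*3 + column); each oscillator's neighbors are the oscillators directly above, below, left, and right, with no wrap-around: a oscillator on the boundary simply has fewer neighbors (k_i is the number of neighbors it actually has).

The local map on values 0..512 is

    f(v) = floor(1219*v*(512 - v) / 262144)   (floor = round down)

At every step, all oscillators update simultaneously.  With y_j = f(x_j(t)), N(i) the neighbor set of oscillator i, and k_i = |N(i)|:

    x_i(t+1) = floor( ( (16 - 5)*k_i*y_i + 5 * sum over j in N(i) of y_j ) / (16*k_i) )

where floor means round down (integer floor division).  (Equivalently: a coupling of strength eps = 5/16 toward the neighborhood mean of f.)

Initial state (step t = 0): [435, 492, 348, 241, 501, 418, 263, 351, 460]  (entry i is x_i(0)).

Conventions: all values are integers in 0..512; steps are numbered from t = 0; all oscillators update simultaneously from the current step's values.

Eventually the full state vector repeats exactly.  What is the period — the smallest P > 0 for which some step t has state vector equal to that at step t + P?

Simulating step by step:
t=0: [435, 492, 348, 241, 501, 418, 263, 351, 460]
t=1: [160, 77, 217, 258, 79, 166, 297, 225, 145]
t=2: [251, 181, 270, 283, 189, 256, 297, 279, 258]
t=3: [299, 283, 299, 298, 287, 301, 297, 299, 303]
t=4: [296, 299, 296, 296, 299, 295, 296, 296, 294]
t=5: [296, 296, 296, 296, 296, 297, 297, 297, 297]
t=6: [297, 297, 296, 296, 296, 296, 296, 296, 296]
t=7: [296, 296, 296, 296, 296, 297, 297, 297, 297]

Answer: 2
Key observation: The state at step 5, [296, 296, 296, 296, 296, 297, 297, 297, 297], reappears at step 7 — and no state repeats earlier — so the cycle the system enters has period 2.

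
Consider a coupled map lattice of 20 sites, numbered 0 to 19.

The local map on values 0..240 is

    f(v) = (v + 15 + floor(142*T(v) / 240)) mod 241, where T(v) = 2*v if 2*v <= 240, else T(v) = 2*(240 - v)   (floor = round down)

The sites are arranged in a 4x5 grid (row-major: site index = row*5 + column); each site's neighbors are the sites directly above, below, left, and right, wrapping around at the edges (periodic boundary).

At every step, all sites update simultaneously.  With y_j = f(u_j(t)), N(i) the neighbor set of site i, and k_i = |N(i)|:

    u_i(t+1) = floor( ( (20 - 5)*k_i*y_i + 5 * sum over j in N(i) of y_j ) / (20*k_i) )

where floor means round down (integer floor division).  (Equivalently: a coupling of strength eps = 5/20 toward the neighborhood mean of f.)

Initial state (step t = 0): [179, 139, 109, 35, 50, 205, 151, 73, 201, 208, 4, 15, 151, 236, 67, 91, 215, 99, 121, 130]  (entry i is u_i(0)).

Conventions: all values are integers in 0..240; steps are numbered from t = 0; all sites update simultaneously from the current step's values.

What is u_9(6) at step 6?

Simulating step by step:
t=0: [179, 139, 109, 35, 50, 205, 151, 73, 201, 208, 4, 15, 151, 236, 67, 91, 215, 99, 121, 130]
t=1: [43, 29, 41, 80, 103, 21, 39, 136, 34, 34, 44, 41, 51, 25, 126, 166, 46, 179, 49, 58]
t=2: [106, 85, 98, 176, 212, 70, 92, 50, 90, 93, 97, 106, 108, 74, 51, 49, 100, 47, 117, 132]
t=3: [35, 192, 200, 49, 31, 166, 192, 134, 192, 196, 195, 46, 33, 155, 135, 121, 202, 118, 43, 43]
t=4: [78, 26, 28, 105, 82, 30, 28, 34, 29, 26, 29, 95, 78, 37, 36, 41, 27, 38, 99, 97]
t=5: [166, 78, 73, 38, 175, 85, 85, 92, 74, 81, 89, 192, 170, 107, 99, 113, 85, 108, 199, 208]
t=6: [47, 176, 162, 97, 39, 189, 188, 197, 163, 182, 186, 56, 35, 33, 199, 43, 164, 33, 24, 32]

Answer: u_9(6) = 182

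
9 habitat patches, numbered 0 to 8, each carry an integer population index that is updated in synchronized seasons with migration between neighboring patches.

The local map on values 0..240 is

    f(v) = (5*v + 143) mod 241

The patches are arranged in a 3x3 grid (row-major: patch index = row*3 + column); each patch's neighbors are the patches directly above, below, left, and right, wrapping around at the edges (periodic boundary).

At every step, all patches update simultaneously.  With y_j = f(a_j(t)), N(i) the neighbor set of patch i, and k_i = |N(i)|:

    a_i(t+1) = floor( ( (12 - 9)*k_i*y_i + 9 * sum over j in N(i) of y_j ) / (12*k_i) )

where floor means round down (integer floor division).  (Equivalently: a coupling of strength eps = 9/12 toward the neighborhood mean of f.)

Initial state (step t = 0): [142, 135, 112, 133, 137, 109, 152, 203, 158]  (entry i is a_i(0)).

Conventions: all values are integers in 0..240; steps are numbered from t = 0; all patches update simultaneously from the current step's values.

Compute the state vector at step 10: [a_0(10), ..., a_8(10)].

Answer: [148, 184, 163, 99, 120, 122, 127, 134, 129]

Derivation:
t=0: [142, 135, 112, 133, 137, 109, 152, 203, 158]
t=1: [141, 145, 175, 137, 135, 167, 161, 159, 202]
t=2: [130, 127, 102, 112, 113, 86, 175, 176, 142]
t=3: [111, 112, 107, 137, 136, 163, 103, 101, 102]
t=4: [184, 182, 207, 162, 161, 166, 167, 166, 187]
t=5: [127, 124, 111, 122, 119, 149, 88, 85, 74]
t=6: [86, 79, 108, 70, 63, 96, 63, 56, 114]
t=7: [113, 143, 147, 127, 127, 159, 150, 180, 196]
t=8: [153, 130, 176, 138, 104, 133, 139, 117, 155]
t=9: [112, 98, 115, 133, 95, 123, 121, 106, 98]
t=10: [148, 184, 163, 99, 120, 122, 127, 134, 129]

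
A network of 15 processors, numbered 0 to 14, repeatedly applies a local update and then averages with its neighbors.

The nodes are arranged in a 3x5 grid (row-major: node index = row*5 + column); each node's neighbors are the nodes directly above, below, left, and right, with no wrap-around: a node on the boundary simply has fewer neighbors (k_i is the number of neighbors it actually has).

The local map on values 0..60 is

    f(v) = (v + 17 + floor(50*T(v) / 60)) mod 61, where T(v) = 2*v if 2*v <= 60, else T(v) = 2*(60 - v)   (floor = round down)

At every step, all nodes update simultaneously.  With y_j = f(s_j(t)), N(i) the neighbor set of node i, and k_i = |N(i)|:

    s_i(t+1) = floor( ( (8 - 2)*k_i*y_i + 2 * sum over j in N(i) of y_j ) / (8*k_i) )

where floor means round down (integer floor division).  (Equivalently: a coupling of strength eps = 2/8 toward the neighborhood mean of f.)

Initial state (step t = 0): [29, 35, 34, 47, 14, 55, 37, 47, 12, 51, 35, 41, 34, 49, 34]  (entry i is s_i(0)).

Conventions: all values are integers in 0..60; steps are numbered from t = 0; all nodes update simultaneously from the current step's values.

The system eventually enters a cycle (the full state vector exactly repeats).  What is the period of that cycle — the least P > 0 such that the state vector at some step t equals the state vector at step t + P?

Simulating step by step:
t=0: [29, 35, 34, 47, 14, 55, 37, 47, 12, 51, 35, 41, 34, 49, 34]
t=1: [31, 32, 31, 29, 46, 22, 29, 27, 42, 27, 29, 29, 31, 26, 30]
t=2: [32, 34, 34, 32, 26, 18, 31, 29, 28, 28, 30, 33, 33, 27, 33]
t=3: [30, 33, 33, 32, 26, 11, 32, 33, 30, 29, 31, 34, 33, 29, 32]
t=4: [37, 34, 34, 33, 27, 43, 34, 34, 35, 32, 36, 33, 33, 33, 33]
t=5: [30, 32, 33, 33, 29, 28, 32, 33, 32, 33, 31, 33, 33, 33, 34]
t=6: [35, 34, 34, 33, 33, 31, 33, 34, 34, 33, 34, 34, 34, 33, 33]
t=7: [32, 33, 33, 33, 34, 34, 33, 33, 33, 33, 33, 33, 33, 33, 34]
t=8: [33, 34, 34, 33, 33, 33, 33, 34, 34, 33, 33, 34, 34, 33, 33]
t=9: [33, 33, 33, 33, 34, 34, 33, 33, 33, 33, 33, 33, 33, 33, 34]
t=10: [33, 34, 34, 33, 33, 33, 33, 34, 34, 33, 33, 34, 34, 33, 33]

Answer: 2
Key observation: The state at step 8, [33, 34, 34, 33, 33, 33, 33, 34, 34, 33, 33, 34, 34, 33, 33], reappears at step 10 — and no state repeats earlier — so the cycle the system enters has period 2.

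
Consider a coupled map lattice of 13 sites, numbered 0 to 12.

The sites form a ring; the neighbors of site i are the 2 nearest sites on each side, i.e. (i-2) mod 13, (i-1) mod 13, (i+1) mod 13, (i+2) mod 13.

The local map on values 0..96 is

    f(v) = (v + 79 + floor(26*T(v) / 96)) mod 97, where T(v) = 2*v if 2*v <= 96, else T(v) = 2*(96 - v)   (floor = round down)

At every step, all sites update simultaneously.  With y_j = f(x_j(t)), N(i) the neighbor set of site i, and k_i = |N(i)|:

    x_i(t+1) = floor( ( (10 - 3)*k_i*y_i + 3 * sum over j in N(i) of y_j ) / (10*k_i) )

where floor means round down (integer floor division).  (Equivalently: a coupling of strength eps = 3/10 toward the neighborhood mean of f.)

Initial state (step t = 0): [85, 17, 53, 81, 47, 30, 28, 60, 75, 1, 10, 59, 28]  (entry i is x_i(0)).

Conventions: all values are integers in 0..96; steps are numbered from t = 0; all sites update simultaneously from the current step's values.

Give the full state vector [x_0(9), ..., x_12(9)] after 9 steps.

Simulating step by step:
t=0: [85, 17, 53, 81, 47, 30, 28, 60, 75, 1, 10, 59, 28]
t=1: [61, 22, 55, 60, 51, 35, 33, 57, 67, 77, 83, 63, 35]
t=2: [55, 26, 55, 55, 53, 40, 38, 57, 62, 67, 67, 61, 40]
t=3: [55, 31, 56, 54, 55, 46, 44, 57, 60, 63, 62, 59, 45]
t=4: [56, 37, 56, 55, 57, 53, 51, 58, 60, 61, 61, 60, 51]
t=5: [57, 44, 57, 57, 59, 58, 57, 59, 60, 60, 60, 60, 56]
t=6: [59, 52, 59, 59, 60, 60, 60, 60, 60, 61, 60, 60, 58]
t=7: [60, 58, 60, 60, 61, 61, 61, 61, 61, 61, 60, 60, 60]
t=8: [60, 60, 60, 60, 61, 61, 61, 61, 61, 61, 61, 61, 60]
t=9: [61, 61, 61, 61, 61, 61, 61, 61, 61, 61, 61, 61, 61]

Answer: [61, 61, 61, 61, 61, 61, 61, 61, 61, 61, 61, 61, 61]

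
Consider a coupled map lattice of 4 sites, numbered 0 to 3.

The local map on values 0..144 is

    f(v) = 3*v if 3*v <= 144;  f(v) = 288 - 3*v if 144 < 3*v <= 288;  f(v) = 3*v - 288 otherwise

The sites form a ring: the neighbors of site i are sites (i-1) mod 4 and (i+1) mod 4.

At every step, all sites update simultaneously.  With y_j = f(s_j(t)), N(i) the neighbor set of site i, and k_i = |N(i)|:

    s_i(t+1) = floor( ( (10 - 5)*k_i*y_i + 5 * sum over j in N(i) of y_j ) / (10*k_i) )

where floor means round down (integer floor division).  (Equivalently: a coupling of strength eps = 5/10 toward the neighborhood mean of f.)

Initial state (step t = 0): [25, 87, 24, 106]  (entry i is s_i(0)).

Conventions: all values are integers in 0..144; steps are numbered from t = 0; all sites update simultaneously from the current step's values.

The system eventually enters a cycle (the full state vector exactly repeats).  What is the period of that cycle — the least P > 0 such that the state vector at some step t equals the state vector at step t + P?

Answer: 8
Key observation: The state at step 21, [135, 135, 135, 135], reappears at step 29 — and no state repeats earlier — so the cycle the system enters has period 8.

Derivation:
t=0: [25, 87, 24, 106]
t=1: [51, 50, 50, 51]
t=2: [135, 137, 137, 135]
t=3: [118, 121, 121, 118]
t=4: [68, 72, 72, 68]
t=5: [81, 75, 75, 81]
t=6: [49, 58, 58, 49]
t=7: [134, 120, 120, 134]
t=8: [103, 82, 82, 103]
t=9: [26, 36, 36, 26]
t=10: [85, 100, 100, 85]
t=11: [27, 17, 17, 27]
t=12: [73, 58, 58, 73]
t=13: [80, 102, 102, 80]
t=14: [40, 25, 25, 40]
t=15: [108, 86, 86, 108]
t=16: [34, 31, 31, 34]
t=17: [99, 95, 95, 99]
t=18: [7, 4, 4, 7]
t=19: [18, 14, 14, 18]
t=20: [51, 45, 45, 51]
t=21: [135, 135, 135, 135]
t=22: [117, 117, 117, 117]
t=23: [63, 63, 63, 63]
t=24: [99, 99, 99, 99]
t=25: [9, 9, 9, 9]
t=26: [27, 27, 27, 27]
t=27: [81, 81, 81, 81]
t=28: [45, 45, 45, 45]
t=29: [135, 135, 135, 135]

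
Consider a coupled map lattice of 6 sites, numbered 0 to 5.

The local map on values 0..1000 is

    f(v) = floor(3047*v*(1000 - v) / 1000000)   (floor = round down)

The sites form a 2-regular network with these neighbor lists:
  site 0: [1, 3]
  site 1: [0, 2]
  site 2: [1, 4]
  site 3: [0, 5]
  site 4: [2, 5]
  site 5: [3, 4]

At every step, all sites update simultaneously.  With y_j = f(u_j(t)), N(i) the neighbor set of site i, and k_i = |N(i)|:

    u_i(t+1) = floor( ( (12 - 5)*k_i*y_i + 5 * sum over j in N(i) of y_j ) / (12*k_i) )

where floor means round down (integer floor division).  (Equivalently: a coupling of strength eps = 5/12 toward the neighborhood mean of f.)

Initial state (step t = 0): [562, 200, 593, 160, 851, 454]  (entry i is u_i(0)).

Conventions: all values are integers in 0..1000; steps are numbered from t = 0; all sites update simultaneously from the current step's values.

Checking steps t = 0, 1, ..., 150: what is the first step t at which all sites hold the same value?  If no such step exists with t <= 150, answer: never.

Simulating step by step:
t=0: [562, 200, 593, 160, 851, 454]  (not all equal)
t=1: [624, 593, 610, 552, 535, 606]  (not all equal)
t=2: [726, 728, 733, 739, 744, 738]  (not all equal)
t=3: [601, 602, 594, 591, 585, 586]  (not all equal)
t=4: [731, 730, 734, 735, 737, 738]  (not all equal)
t=5: [597, 598, 594, 593, 590, 590]  (not all equal)
t=6: [733, 732, 734, 735, 736, 736]  (not all equal)
t=7: [595, 596, 594, 593, 592, 592]  (not all equal)
t=8: [734, 733, 734, 734, 734, 735]  (not all equal)
t=9: [594, 595, 594, 593, 593, 593]  (not all equal)
t=10: [734, 734, 734, 734, 734, 735]  (not all equal)
t=11: [594, 594, 594, 593, 593, 593]  (not all equal)
t=12: [734, 734, 734, 734, 734, 735]  (not all equal)

Answer: never
Key observation: The state at step 10 reappears at step 12 — the system is in a cycle of period 2 from step 10 on.  No step 0..12 is synchronized, and the cycle repeats forever, so no step up to 150 (or ever) has all sites equal.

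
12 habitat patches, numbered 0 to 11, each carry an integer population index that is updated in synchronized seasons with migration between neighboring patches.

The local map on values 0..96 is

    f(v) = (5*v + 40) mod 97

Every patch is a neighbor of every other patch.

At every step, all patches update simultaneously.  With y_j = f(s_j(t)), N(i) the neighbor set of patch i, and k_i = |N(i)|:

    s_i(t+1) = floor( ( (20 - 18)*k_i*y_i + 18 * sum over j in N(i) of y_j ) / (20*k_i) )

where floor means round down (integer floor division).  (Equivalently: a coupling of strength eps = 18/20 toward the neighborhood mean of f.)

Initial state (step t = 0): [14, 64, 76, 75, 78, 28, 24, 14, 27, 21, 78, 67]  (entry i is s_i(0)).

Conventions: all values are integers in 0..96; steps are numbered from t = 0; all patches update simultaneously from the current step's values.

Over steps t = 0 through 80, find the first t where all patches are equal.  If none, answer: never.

Simulating step by step:
t=0: [14, 64, 76, 75, 78, 28, 24, 14, 27, 21, 78, 67]  (not all equal)
t=1: [48, 49, 49, 49, 49, 50, 49, 48, 50, 49, 49, 50]  (not all equal)
t=2: [91, 91, 91, 91, 91, 91, 91, 91, 91, 91, 91, 91]  (all equal)

Answer: 2
Key observation: Synchronization is absorbing here: once all patches are equal they stay equal, and step 2 is the first all-equal step.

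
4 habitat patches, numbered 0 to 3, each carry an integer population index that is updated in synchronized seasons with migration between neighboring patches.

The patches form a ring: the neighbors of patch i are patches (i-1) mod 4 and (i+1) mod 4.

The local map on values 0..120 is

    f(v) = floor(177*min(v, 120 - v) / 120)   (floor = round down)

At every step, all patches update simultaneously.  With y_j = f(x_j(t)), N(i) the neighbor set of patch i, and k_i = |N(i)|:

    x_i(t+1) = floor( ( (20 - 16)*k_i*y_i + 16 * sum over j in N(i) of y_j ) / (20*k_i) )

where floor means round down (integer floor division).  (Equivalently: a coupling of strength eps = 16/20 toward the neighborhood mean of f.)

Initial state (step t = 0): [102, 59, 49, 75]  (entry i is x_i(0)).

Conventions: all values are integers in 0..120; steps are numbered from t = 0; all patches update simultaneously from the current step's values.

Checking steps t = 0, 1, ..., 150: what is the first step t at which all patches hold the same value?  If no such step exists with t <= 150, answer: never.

Simulating step by step:
t=0: [102, 59, 49, 75]  (not all equal)
t=1: [66, 56, 75, 52]  (not all equal)
t=2: [79, 74, 76, 73]  (not all equal)
t=3: [66, 63, 67, 63]  (not all equal)
t=4: [83, 79, 82, 79]  (not all equal)
t=5: [58, 56, 59, 56]  (not all equal)
t=6: [82, 85, 83, 85]  (not all equal)
t=7: [52, 54, 51, 54]  (not all equal)
t=8: [78, 76, 78, 76]  (not all equal)
t=9: [63, 61, 63, 61]  (not all equal)
t=10: [86, 84, 86, 84]  (not all equal)
t=11: [52, 50, 52, 50]  (not all equal)
t=12: [73, 75, 73, 75]  (not all equal)
t=13: [66, 68, 66, 68]  (not all equal)
t=14: [76, 78, 76, 78]  (not all equal)
t=15: [61, 63, 61, 63]  (not all equal)
t=16: [84, 86, 84, 86]  (not all equal)
t=17: [50, 52, 50, 52]  (not all equal)
t=18: [75, 73, 75, 73]  (not all equal)
t=19: [68, 66, 68, 66]  (not all equal)
t=20: [78, 76, 78, 76]  (not all equal)

Answer: never
Key observation: The state at step 8 reappears at step 20 — the system is in a cycle of period 12 from step 8 on.  No step 0..20 is synchronized, and the cycle repeats forever, so no step up to 150 (or ever) has all patches equal.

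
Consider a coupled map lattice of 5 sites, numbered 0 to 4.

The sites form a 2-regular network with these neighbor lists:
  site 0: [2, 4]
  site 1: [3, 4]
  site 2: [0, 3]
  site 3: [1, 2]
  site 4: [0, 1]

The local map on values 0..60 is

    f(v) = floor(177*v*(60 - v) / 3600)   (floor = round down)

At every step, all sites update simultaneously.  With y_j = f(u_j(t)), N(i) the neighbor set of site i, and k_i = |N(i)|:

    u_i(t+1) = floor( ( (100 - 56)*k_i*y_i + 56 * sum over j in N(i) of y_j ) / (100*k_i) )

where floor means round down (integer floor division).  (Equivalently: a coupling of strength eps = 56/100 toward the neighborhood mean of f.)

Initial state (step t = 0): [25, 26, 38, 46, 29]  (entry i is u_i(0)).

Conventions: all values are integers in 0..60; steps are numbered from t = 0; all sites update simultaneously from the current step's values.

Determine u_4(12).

Answer: u_4(12) = 39

Derivation:
t=0: [25, 26, 38, 46, 29]
t=1: [42, 39, 38, 37, 43]
t=2: [37, 38, 39, 40, 36]
t=3: [41, 40, 40, 39, 41]
t=4: [38, 39, 39, 39, 38]
t=5: [40, 40, 40, 40, 40]
t=6: [39, 39, 39, 39, 39]
t=7: [40, 40, 40, 40, 40]
t=8: [39, 39, 39, 39, 39]
t=9: [40, 40, 40, 40, 40]
t=10: [39, 39, 39, 39, 39]
t=11: [40, 40, 40, 40, 40]
t=12: [39, 39, 39, 39, 39]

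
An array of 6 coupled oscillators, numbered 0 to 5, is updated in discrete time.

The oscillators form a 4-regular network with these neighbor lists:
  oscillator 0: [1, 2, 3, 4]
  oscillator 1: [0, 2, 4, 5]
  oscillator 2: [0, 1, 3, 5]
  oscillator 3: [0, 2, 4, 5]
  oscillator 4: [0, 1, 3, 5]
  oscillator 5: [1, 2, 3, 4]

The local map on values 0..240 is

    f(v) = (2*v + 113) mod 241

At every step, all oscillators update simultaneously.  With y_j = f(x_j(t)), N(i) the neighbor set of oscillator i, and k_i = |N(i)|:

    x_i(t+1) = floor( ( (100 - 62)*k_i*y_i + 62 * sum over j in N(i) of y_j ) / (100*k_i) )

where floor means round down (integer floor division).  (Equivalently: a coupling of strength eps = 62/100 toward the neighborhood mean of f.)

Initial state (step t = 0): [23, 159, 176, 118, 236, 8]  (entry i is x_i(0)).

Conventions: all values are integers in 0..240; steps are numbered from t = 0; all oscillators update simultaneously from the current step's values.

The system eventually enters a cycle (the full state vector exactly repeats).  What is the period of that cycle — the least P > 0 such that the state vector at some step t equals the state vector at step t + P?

Answer: 24
Key observation: The state at step 69, [206, 205, 205, 206, 206, 206], reappears at step 93 — and no state repeats earlier — so the cycle the system enters has period 24.

Derivation:
t=0: [23, 159, 176, 118, 236, 8]
t=1: [157, 167, 175, 136, 129, 145]
t=2: [179, 186, 192, 163, 157, 170]
t=3: [149, 100, 105, 174, 170, 142]
t=4: [155, 123, 126, 179, 176, 150]
t=5: [177, 153, 155, 196, 193, 173]
t=6: [147, 167, 169, 108, 106, 144]
t=7: [154, 174, 175, 129, 128, 151]
t=8: [176, 192, 193, 158, 157, 174]
t=9: [148, 105, 106, 171, 170, 146]
t=10: [155, 128, 129, 178, 177, 154]
t=11: [179, 159, 160, 197, 197, 178]
t=12: [154, 176, 177, 114, 113, 153]
t=13: [168, 190, 191, 143, 142, 168]
t=14: [131, 94, 95, 150, 149, 131]
t=15: [122, 100, 101, 142, 142, 122]
t=16: [115, 98, 99, 130, 130, 115]
t=17: [101, 88, 89, 113, 112, 101]
t=18: [73, 63, 64, 82, 82, 73]
t=19: [55, 101, 48, 24, 61, 55]
t=20: [189, 166, 184, 199, 194, 189]
t=21: [79, 120, 130, 53, 46, 79]
t=22: [114, 104, 110, 144, 138, 114]
t=23: [112, 98, 103, 129, 124, 112]
t=24: [97, 86, 90, 109, 106, 97]
t=25: [66, 58, 60, 75, 73, 66]
t=26: [79, 127, 128, 48, 46, 79]
t=27: [114, 108, 109, 140, 139, 114]
t=28: [112, 101, 102, 125, 125, 112]
t=29: [97, 88, 89, 106, 106, 97]
t=30: [66, 59, 59, 73, 72, 66]
t=31: [78, 127, 127, 46, 45, 78]
t=32: [112, 107, 107, 137, 137, 112]
t=33: [108, 98, 98, 121, 121, 108]
t=34: [89, 81, 81, 98, 98, 89]
t=35: [50, 44, 44, 57, 57, 50]
t=36: [213, 208, 208, 218, 218, 213]
t=37: [57, 53, 53, 60, 60, 57]
t=38: [226, 223, 223, 228, 228, 226]
t=39: [82, 80, 80, 84, 84, 82]
t=40: [36, 34, 34, 37, 37, 36]
t=41: [184, 183, 183, 185, 185, 184]
t=42: [165, 201, 201, 111, 111, 165]
t=43: [116, 94, 94, 118, 118, 116]
t=44: [91, 81, 81, 99, 99, 91]
t=45: [52, 45, 45, 59, 59, 52]
t=46: [217, 211, 211, 222, 222, 217]
t=47: [64, 60, 60, 68, 68, 64]
t=48: [74, 125, 125, 40, 40, 74]
t=49: [105, 101, 101, 128, 128, 105]
t=50: [93, 84, 84, 105, 105, 93]
t=51: [59, 52, 52, 68, 68, 59]
t=52: [157, 188, 188, 109, 109, 157]
t=53: [100, 75, 75, 106, 106, 100]
t=54: [60, 47, 47, 70, 70, 60]
t=55: [156, 184, 184, 110, 110, 156]
t=56: [172, 199, 199, 143, 143, 172]
t=57: [140, 106, 106, 155, 155, 140]
t=58: [140, 120, 120, 157, 157, 140]
t=59: [150, 135, 135, 163, 163, 150]
t=60: [170, 159, 159, 181, 181, 170]
t=61: [212, 203, 203, 220, 220, 212]
t=62: [54, 47, 47, 60, 60, 54]
t=63: [220, 215, 215, 225, 225, 220]
t=64: [71, 67, 67, 74, 74, 71]
t=65: [13, 10, 10, 15, 15, 13]
t=66: [138, 136, 136, 140, 140, 138]
t=67: [148, 146, 146, 149, 149, 148]
t=68: [167, 166, 166, 168, 168, 167]
t=69: [206, 205, 205, 206, 206, 206]
t=70: [42, 41, 41, 42, 42, 42]
t=71: [196, 195, 195, 196, 196, 196]
t=72: [22, 21, 21, 22, 22, 22]
t=73: [156, 155, 155, 156, 156, 156]
t=74: [183, 182, 182, 183, 183, 183]
t=75: [237, 236, 236, 237, 237, 237]
t=76: [104, 103, 103, 104, 104, 104]
t=77: [79, 78, 78, 79, 79, 79]
t=78: [29, 28, 28, 29, 29, 29]
t=79: [170, 169, 169, 170, 170, 170]
t=80: [211, 210, 210, 211, 211, 211]
t=81: [52, 51, 51, 52, 52, 52]
t=82: [216, 215, 215, 216, 216, 216]
t=83: [62, 61, 61, 62, 62, 62]
t=84: [236, 235, 235, 236, 236, 236]
t=85: [102, 101, 101, 102, 102, 102]
t=86: [75, 74, 74, 75, 75, 75]
t=87: [21, 20, 20, 21, 21, 21]
t=88: [154, 153, 153, 154, 154, 154]
t=89: [179, 178, 178, 179, 179, 179]
t=90: [229, 228, 228, 229, 229, 229]
t=91: [88, 87, 87, 88, 88, 88]
t=92: [47, 46, 46, 47, 47, 47]
t=93: [206, 205, 205, 206, 206, 206]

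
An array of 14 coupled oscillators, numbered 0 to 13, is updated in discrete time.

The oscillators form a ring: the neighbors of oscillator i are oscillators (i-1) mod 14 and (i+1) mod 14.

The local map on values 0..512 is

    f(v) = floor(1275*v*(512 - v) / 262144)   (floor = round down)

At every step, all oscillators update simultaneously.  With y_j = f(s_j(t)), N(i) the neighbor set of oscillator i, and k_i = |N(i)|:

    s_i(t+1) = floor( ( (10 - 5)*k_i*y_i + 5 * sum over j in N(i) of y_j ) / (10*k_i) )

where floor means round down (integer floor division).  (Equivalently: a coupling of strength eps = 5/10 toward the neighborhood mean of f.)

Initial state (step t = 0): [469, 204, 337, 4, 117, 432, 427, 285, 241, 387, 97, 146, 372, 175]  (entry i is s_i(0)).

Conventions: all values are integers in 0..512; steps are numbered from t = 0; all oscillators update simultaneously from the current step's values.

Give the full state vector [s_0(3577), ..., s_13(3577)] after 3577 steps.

Simulating step by step:
t=0: [469, 204, 337, 4, 117, 432, 427, 285, 241, 387, 97, 146, 372, 175]
t=1: [196, 248, 221, 132, 156, 184, 208, 280, 295, 245, 221, 241, 262, 230]
t=2: [308, 312, 296, 267, 269, 290, 305, 312, 313, 314, 314, 316, 317, 312]
t=3: [304, 305, 310, 315, 316, 312, 307, 303, 302, 302, 301, 301, 301, 302]
t=4: [307, 306, 304, 301, 301, 303, 305, 307, 308, 308, 308, 308, 308, 307]
t=5: [306, 306, 307, 307, 308, 307, 307, 306, 305, 305, 305, 305, 305, 305]
t=6: [306, 306, 306, 305, 305, 305, 306, 306, 306, 307, 307, 307, 307, 306]
t=7: [306, 306, 306, 306, 307, 306, 306, 306, 306, 306, 306, 306, 306, 306]
t=8: [306, 306, 306, 306, 306, 306, 306, 306, 306, 306, 306, 306, 306, 306]
t=9: [306, 306, 306, 306, 306, 306, 306, 306, 306, 306, 306, 306, 306, 306]

Answer: [306, 306, 306, 306, 306, 306, 306, 306, 306, 306, 306, 306, 306, 306]
Key observation: The state at step 8, [306, 306, 306, 306, 306, 306, 306, 306, 306, 306, 306, 306, 306, 306], reappears at step 9: the system is in a cycle of period 1 from step 8 on.  Therefore the state at step 3577 equals the state at step 8 + ((3577 - 8) mod 1) = 8, which is [306, 306, 306, 306, 306, 306, 306, 306, 306, 306, 306, 306, 306, 306].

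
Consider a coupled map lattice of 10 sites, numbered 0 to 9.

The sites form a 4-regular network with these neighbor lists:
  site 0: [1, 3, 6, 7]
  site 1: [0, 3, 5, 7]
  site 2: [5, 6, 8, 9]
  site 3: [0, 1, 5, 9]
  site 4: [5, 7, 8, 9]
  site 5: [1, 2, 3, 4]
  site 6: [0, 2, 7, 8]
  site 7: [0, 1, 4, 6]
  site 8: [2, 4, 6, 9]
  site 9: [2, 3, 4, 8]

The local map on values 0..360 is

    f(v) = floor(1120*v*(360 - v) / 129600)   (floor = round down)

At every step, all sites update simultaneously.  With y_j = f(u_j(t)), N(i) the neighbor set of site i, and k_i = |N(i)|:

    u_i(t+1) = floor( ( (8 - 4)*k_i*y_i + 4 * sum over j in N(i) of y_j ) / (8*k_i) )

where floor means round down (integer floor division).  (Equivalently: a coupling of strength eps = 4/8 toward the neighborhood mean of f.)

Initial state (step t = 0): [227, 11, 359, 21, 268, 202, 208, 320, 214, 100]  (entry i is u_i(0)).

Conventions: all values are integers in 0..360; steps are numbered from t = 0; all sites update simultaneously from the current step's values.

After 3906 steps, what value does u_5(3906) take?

Answer: u_5(3906) = 275
Key observation: The state at step 14, [275, 275, 275, 275, 275, 275, 275, 275, 275, 275], reappears at step 16: the system is in a cycle of period 2 from step 14 on.  Therefore the state at step 3906 equals the state at step 14 + ((3906 - 14) mod 2) = 14, which is [275, 275, 275, 275, 275, 275, 275, 275, 275, 275].

Derivation:
t=0: [227, 11, 359, 21, 268, 202, 208, 320, 214, 100]
t=1: [189, 104, 131, 129, 216, 176, 216, 152, 224, 180]
t=2: [268, 251, 265, 262, 270, 266, 268, 267, 265, 270]
t=3: [217, 226, 215, 219, 212, 218, 214, 216, 214, 213]
t=4: [267, 264, 269, 266, 269, 266, 269, 267, 270, 269]
t=5: [214, 217, 211, 215, 211, 215, 211, 213, 210, 211]
t=6: [269, 268, 270, 269, 270, 269, 270, 270, 271, 270]
t=7: [211, 211, 209, 211, 209, 211, 209, 210, 209, 209]
t=8: [271, 271, 271, 271, 271, 271, 271, 271, 272, 271]
t=9: [208, 208, 207, 208, 207, 208, 207, 208, 207, 207]
t=10: [273, 273, 273, 273, 273, 273, 273, 273, 273, 273]
t=11: [205, 205, 205, 205, 205, 205, 205, 205, 205, 205]
t=12: [274, 274, 274, 274, 274, 274, 274, 274, 274, 274]
t=13: [203, 203, 203, 203, 203, 203, 203, 203, 203, 203]
t=14: [275, 275, 275, 275, 275, 275, 275, 275, 275, 275]
t=15: [202, 202, 202, 202, 202, 202, 202, 202, 202, 202]
t=16: [275, 275, 275, 275, 275, 275, 275, 275, 275, 275]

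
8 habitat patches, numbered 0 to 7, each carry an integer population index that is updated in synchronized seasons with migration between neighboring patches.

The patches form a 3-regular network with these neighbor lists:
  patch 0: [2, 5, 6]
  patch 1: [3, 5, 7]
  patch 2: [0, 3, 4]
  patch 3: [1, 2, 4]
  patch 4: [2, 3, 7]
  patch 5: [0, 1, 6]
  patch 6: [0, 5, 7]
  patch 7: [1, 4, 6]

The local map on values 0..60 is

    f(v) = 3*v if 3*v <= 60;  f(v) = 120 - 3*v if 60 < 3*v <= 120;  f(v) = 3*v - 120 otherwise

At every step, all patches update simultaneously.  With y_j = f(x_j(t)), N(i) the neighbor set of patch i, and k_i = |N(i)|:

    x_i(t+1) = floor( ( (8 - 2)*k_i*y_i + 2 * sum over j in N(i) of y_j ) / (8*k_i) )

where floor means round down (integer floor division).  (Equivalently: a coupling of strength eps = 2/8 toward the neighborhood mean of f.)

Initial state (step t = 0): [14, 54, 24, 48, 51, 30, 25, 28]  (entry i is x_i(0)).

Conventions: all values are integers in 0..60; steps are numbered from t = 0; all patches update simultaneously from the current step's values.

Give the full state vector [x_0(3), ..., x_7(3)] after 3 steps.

Answer: [20, 24, 40, 32, 53, 40, 23, 28]

Derivation:
t=0: [14, 54, 24, 48, 51, 30, 25, 28]
t=1: [41, 39, 44, 28, 33, 33, 42, 37]
t=2: [5, 7, 14, 30, 20, 16, 7, 9]
t=3: [20, 24, 40, 32, 53, 40, 23, 28]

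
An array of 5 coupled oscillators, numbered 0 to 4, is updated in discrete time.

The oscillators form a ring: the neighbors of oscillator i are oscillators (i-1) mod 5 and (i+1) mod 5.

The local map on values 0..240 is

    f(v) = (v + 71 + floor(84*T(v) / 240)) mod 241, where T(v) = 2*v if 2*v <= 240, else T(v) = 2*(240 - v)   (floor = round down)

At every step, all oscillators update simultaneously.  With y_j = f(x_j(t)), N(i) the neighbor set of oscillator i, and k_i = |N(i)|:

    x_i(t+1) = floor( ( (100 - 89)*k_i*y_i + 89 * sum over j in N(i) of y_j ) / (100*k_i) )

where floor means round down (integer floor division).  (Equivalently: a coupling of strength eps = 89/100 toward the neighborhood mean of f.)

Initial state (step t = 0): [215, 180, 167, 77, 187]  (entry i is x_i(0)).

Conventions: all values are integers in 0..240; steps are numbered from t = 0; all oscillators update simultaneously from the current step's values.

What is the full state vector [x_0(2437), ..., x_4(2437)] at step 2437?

Simulating step by step:
t=0: [215, 180, 167, 77, 187]
t=1: [53, 54, 117, 67, 122]
t=2: [104, 101, 157, 47, 157]
t=3: [21, 22, 72, 56, 74]
t=4: [146, 144, 143, 191, 142]
t=5: [40, 40, 47, 41, 47]
t=6: [143, 143, 140, 148, 140]
t=7: [40, 40, 40, 40, 40]
t=8: [139, 139, 139, 139, 139]
t=9: [39, 39, 39, 39, 39]
t=10: [137, 137, 137, 137, 137]
t=11: [39, 39, 39, 39, 39]

Answer: [39, 39, 39, 39, 39]
Key observation: The state at step 9, [39, 39, 39, 39, 39], reappears at step 11: the system is in a cycle of period 2 from step 9 on.  Therefore the state at step 2437 equals the state at step 9 + ((2437 - 9) mod 2) = 9, which is [39, 39, 39, 39, 39].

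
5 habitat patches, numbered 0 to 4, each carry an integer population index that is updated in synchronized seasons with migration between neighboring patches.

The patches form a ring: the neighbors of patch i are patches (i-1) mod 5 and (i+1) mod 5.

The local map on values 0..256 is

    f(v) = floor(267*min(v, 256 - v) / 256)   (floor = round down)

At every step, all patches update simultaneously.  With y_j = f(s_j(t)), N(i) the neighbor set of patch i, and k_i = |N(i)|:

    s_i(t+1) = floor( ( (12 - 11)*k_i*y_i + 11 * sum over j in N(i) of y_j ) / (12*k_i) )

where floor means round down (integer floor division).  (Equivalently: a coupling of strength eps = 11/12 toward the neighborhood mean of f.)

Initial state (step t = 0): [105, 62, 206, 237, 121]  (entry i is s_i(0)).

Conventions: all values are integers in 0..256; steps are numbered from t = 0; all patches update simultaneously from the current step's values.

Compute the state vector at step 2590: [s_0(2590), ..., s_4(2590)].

Simulating step by step:
t=0: [105, 62, 206, 237, 121]
t=1: [96, 79, 42, 83, 69]
t=2: [78, 72, 80, 59, 91]
t=3: [84, 81, 69, 86, 72]
t=4: [80, 79, 85, 74, 86]
t=5: [85, 85, 80, 87, 80]
t=6: [85, 85, 88, 83, 88]
t=7: [89, 89, 87, 90, 87]
t=8: [91, 91, 92, 90, 92]
t=9: [94, 94, 93, 94, 93]
t=10: [97, 97, 97, 96, 97]
t=11: [101, 101, 100, 100, 100]
t=12: [104, 104, 104, 104, 104]
t=13: [108, 108, 108, 108, 108]
t=14: [112, 112, 112, 112, 112]
t=15: [116, 116, 116, 116, 116]
t=16: [120, 120, 120, 120, 120]
t=17: [125, 125, 125, 125, 125]
t=18: [130, 130, 130, 130, 130]
t=19: [131, 131, 131, 131, 131]
t=20: [130, 130, 130, 130, 130]

Answer: [130, 130, 130, 130, 130]
Key observation: The state at step 18, [130, 130, 130, 130, 130], reappears at step 20: the system is in a cycle of period 2 from step 18 on.  Therefore the state at step 2590 equals the state at step 18 + ((2590 - 18) mod 2) = 18, which is [130, 130, 130, 130, 130].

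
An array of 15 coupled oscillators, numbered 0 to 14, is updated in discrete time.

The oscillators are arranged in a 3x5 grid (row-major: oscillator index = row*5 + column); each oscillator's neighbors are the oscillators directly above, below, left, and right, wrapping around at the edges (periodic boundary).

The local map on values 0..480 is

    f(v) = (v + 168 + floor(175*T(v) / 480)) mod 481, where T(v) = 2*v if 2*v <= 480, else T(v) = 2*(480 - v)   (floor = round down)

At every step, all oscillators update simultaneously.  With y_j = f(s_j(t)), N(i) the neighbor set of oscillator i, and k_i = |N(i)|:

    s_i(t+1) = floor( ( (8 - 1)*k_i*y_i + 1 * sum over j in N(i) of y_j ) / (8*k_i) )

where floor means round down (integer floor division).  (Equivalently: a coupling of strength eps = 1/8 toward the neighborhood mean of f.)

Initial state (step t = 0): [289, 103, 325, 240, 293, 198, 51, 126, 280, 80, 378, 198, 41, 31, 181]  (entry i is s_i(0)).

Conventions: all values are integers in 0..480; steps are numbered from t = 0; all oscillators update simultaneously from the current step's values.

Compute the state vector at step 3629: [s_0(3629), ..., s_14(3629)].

Answer: [177, 443, 434, 434, 443, 177, 443, 434, 434, 443, 177, 443, 434, 434, 443]
Key observation: The state at step 30, [454, 165, 154, 154, 165, 454, 165, 154, 154, 165, 454, 165, 154, 154, 165], reappears at step 32: the system is in a cycle of period 2 from step 30 on.  Therefore the state at step 3629 equals the state at step 30 + ((3629 - 30) mod 2) = 31, which is [177, 443, 434, 434, 443, 177, 443, 434, 434, 443, 177, 443, 434, 434, 443].

Derivation:
t=0: [289, 103, 325, 240, 293, 198, 51, 126, 280, 80, 378, 198, 41, 31, 181]
t=1: [120, 319, 142, 107, 132, 50, 248, 359, 129, 290, 142, 55, 232, 222, 444]
t=2: [365, 143, 383, 348, 377, 253, 115, 148, 363, 138, 394, 252, 104, 92, 168]
t=3: [143, 386, 163, 137, 156, 124, 353, 401, 158, 381, 150, 131, 334, 319, 432]
t=4: [406, 166, 418, 398, 417, 369, 148, 162, 411, 166, 415, 370, 145, 142, 169]
t=5: [155, 424, 177, 152, 168, 155, 406, 427, 175, 426, 157, 165, 401, 397, 438]
t=6: [427, 179, 442, 424, 437, 418, 165, 171, 438, 180, 430, 423, 165, 163, 172]
t=7: [162, 445, 184, 160, 174, 169, 435, 443, 183, 448, 162, 180, 434, 431, 445]
t=8: [439, 171, 32, 408, 447, 440, 173, 146, 31, 172, 440, 447, 159, 157, 175]
t=9: [164, 436, 241, 161, 176, 175, 446, 409, 239, 438, 165, 186, 425, 424, 449]
t=10: [443, 158, 117, 416, 450, 449, 161, 144, 115, 173, 430, 35, 145, 158, 176]
t=11: [164, 423, 368, 172, 177, 176, 429, 414, 366, 444, 165, 245, 411, 429, 451]
t=12: [443, 158, 147, 434, 453, 450, 161, 148, 147, 176, 433, 118, 146, 162, 177]
t=13: [165, 429, 414, 180, 178, 176, 433, 423, 416, 450, 171, 371, 419, 437, 453]
t=14: [445, 161, 159, 448, 454, 451, 163, 150, 159, 177, 443, 148, 149, 164, 178]
t=15: [166, 436, 432, 184, 178, 177, 438, 428, 433, 453, 174, 416, 426, 441, 454]
t=16: [447, 164, 149, 33, 439, 453, 164, 152, 149, 178, 448, 159, 152, 151, 178]
t=17: [167, 440, 419, 241, 177, 177, 440, 430, 420, 453, 176, 433, 430, 423, 453]
t=18: [448, 165, 148, 118, 442, 453, 165, 152, 148, 178, 451, 164, 152, 149, 178]
t=19: [167, 442, 422, 370, 182, 178, 443, 430, 423, 453, 177, 441, 430, 425, 453]
t=20: [433, 165, 150, 134, 29, 454, 165, 152, 150, 163, 453, 165, 153, 151, 163]
t=21: [165, 442, 427, 396, 236, 177, 443, 430, 426, 432, 177, 443, 432, 428, 432]
t=22: [433, 165, 151, 143, 111, 453, 165, 153, 151, 162, 453, 165, 153, 151, 162]
t=23: [170, 442, 429, 414, 359, 177, 443, 432, 429, 435, 177, 443, 432, 429, 435]
t=24: [442, 165, 153, 148, 145, 453, 165, 154, 152, 163, 453, 165, 154, 152, 163]
t=25: [173, 443, 432, 423, 411, 177, 443, 434, 430, 438, 177, 443, 434, 430, 438]
t=26: [447, 165, 153, 151, 158, 453, 165, 154, 153, 164, 453, 165, 154, 153, 164]
t=27: [176, 443, 432, 429, 432, 177, 443, 434, 432, 440, 177, 443, 434, 432, 440]
t=28: [452, 165, 154, 153, 164, 454, 165, 154, 154, 165, 454, 165, 154, 154, 165]
t=29: [177, 443, 434, 432, 441, 177, 443, 434, 434, 443, 177, 443, 434, 434, 443]
t=30: [454, 165, 154, 154, 165, 454, 165, 154, 154, 165, 454, 165, 154, 154, 165]
t=31: [177, 443, 434, 434, 443, 177, 443, 434, 434, 443, 177, 443, 434, 434, 443]
t=32: [454, 165, 154, 154, 165, 454, 165, 154, 154, 165, 454, 165, 154, 154, 165]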